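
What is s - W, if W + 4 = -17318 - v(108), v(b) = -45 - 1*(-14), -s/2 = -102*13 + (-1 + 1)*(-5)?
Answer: 19943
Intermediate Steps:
s = 2652 (s = -2*(-102*13 + (-1 + 1)*(-5)) = -2*(-1326 + 0*(-5)) = -2*(-1326 + 0) = -2*(-1326) = 2652)
v(b) = -31 (v(b) = -45 + 14 = -31)
W = -17291 (W = -4 + (-17318 - 1*(-31)) = -4 + (-17318 + 31) = -4 - 17287 = -17291)
s - W = 2652 - 1*(-17291) = 2652 + 17291 = 19943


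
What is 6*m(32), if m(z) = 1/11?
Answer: 6/11 ≈ 0.54545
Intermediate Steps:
m(z) = 1/11
6*m(32) = 6*(1/11) = 6/11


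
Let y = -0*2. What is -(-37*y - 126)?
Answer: 126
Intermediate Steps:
y = 0 (y = -27*0 = 0)
-(-37*y - 126) = -(-37*0 - 126) = -(0 - 126) = -1*(-126) = 126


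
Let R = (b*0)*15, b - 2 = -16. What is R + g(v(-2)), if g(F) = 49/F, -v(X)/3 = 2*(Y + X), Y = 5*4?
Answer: -49/108 ≈ -0.45370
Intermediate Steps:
b = -14 (b = 2 - 16 = -14)
Y = 20
v(X) = -120 - 6*X (v(X) = -6*(20 + X) = -3*(40 + 2*X) = -120 - 6*X)
R = 0 (R = -14*0*15 = 0*15 = 0)
R + g(v(-2)) = 0 + 49/(-120 - 6*(-2)) = 0 + 49/(-120 + 12) = 0 + 49/(-108) = 0 + 49*(-1/108) = 0 - 49/108 = -49/108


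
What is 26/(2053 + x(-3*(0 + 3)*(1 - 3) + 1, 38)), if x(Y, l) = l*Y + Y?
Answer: 13/1397 ≈ 0.0093057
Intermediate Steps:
x(Y, l) = Y + Y*l (x(Y, l) = Y*l + Y = Y + Y*l)
26/(2053 + x(-3*(0 + 3)*(1 - 3) + 1, 38)) = 26/(2053 + (-3*(0 + 3)*(1 - 3) + 1)*(1 + 38)) = 26/(2053 + (-9*(-2) + 1)*39) = 26/(2053 + (-3*(-6) + 1)*39) = 26/(2053 + (18 + 1)*39) = 26/(2053 + 19*39) = 26/(2053 + 741) = 26/2794 = (1/2794)*26 = 13/1397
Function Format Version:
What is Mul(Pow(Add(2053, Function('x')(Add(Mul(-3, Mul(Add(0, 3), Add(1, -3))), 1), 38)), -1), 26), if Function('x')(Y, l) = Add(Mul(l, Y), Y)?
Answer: Rational(13, 1397) ≈ 0.0093057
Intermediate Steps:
Function('x')(Y, l) = Add(Y, Mul(Y, l)) (Function('x')(Y, l) = Add(Mul(Y, l), Y) = Add(Y, Mul(Y, l)))
Mul(Pow(Add(2053, Function('x')(Add(Mul(-3, Mul(Add(0, 3), Add(1, -3))), 1), 38)), -1), 26) = Mul(Pow(Add(2053, Mul(Add(Mul(-3, Mul(Add(0, 3), Add(1, -3))), 1), Add(1, 38))), -1), 26) = Mul(Pow(Add(2053, Mul(Add(Mul(-3, Mul(3, -2)), 1), 39)), -1), 26) = Mul(Pow(Add(2053, Mul(Add(Mul(-3, -6), 1), 39)), -1), 26) = Mul(Pow(Add(2053, Mul(Add(18, 1), 39)), -1), 26) = Mul(Pow(Add(2053, Mul(19, 39)), -1), 26) = Mul(Pow(Add(2053, 741), -1), 26) = Mul(Pow(2794, -1), 26) = Mul(Rational(1, 2794), 26) = Rational(13, 1397)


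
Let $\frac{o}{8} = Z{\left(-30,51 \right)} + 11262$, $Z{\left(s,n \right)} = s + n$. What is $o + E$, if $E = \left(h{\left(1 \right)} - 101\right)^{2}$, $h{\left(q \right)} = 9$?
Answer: $98728$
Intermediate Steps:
$Z{\left(s,n \right)} = n + s$
$E = 8464$ ($E = \left(9 - 101\right)^{2} = \left(-92\right)^{2} = 8464$)
$o = 90264$ ($o = 8 \left(\left(51 - 30\right) + 11262\right) = 8 \left(21 + 11262\right) = 8 \cdot 11283 = 90264$)
$o + E = 90264 + 8464 = 98728$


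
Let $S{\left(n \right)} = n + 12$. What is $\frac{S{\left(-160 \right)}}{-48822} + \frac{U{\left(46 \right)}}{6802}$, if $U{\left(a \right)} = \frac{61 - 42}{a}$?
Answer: $\frac{1243043}{402000348} \approx 0.0030921$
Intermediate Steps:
$U{\left(a \right)} = \frac{19}{a}$ ($U{\left(a \right)} = \frac{61 - 42}{a} = \frac{19}{a}$)
$S{\left(n \right)} = 12 + n$
$\frac{S{\left(-160 \right)}}{-48822} + \frac{U{\left(46 \right)}}{6802} = \frac{12 - 160}{-48822} + \frac{19 \cdot \frac{1}{46}}{6802} = \left(-148\right) \left(- \frac{1}{48822}\right) + 19 \cdot \frac{1}{46} \cdot \frac{1}{6802} = \frac{74}{24411} + \frac{19}{46} \cdot \frac{1}{6802} = \frac{74}{24411} + \frac{1}{16468} = \frac{1243043}{402000348}$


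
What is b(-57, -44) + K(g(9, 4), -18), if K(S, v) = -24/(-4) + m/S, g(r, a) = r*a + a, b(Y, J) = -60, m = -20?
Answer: -109/2 ≈ -54.500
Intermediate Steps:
g(r, a) = a + a*r (g(r, a) = a*r + a = a + a*r)
K(S, v) = 6 - 20/S (K(S, v) = -24/(-4) - 20/S = -24*(-¼) - 20/S = 6 - 20/S)
b(-57, -44) + K(g(9, 4), -18) = -60 + (6 - 20*1/(4*(1 + 9))) = -60 + (6 - 20/(4*10)) = -60 + (6 - 20/40) = -60 + (6 - 20*1/40) = -60 + (6 - ½) = -60 + 11/2 = -109/2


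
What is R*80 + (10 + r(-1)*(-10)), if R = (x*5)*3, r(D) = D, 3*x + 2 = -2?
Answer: -1580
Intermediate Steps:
x = -4/3 (x = -⅔ + (⅓)*(-2) = -⅔ - ⅔ = -4/3 ≈ -1.3333)
R = -20 (R = -4/3*5*3 = -20/3*3 = -20)
R*80 + (10 + r(-1)*(-10)) = -20*80 + (10 - 1*(-10)) = -1600 + (10 + 10) = -1600 + 20 = -1580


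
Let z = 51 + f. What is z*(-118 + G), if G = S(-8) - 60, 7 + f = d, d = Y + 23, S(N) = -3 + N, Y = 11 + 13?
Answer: -17199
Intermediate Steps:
Y = 24
d = 47 (d = 24 + 23 = 47)
f = 40 (f = -7 + 47 = 40)
G = -71 (G = (-3 - 8) - 60 = -11 - 60 = -71)
z = 91 (z = 51 + 40 = 91)
z*(-118 + G) = 91*(-118 - 71) = 91*(-189) = -17199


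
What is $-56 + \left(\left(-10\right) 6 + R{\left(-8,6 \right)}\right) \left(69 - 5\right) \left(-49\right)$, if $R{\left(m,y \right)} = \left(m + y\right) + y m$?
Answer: $344904$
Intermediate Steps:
$R{\left(m,y \right)} = m + y + m y$ ($R{\left(m,y \right)} = \left(m + y\right) + m y = m + y + m y$)
$-56 + \left(\left(-10\right) 6 + R{\left(-8,6 \right)}\right) \left(69 - 5\right) \left(-49\right) = -56 + \left(\left(-10\right) 6 - 50\right) \left(69 - 5\right) \left(-49\right) = -56 + \left(-60 - 50\right) 64 \left(-49\right) = -56 + \left(-110\right) 64 \left(-49\right) = -56 - -344960 = -56 + 344960 = 344904$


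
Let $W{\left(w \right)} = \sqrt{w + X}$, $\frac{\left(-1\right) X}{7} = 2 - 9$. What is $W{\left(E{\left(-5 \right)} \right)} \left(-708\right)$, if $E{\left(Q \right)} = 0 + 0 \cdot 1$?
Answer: $-4956$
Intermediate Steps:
$X = 49$ ($X = - 7 \left(2 - 9\right) = \left(-7\right) \left(-7\right) = 49$)
$E{\left(Q \right)} = 0$ ($E{\left(Q \right)} = 0 + 0 = 0$)
$W{\left(w \right)} = \sqrt{49 + w}$ ($W{\left(w \right)} = \sqrt{w + 49} = \sqrt{49 + w}$)
$W{\left(E{\left(-5 \right)} \right)} \left(-708\right) = \sqrt{49 + 0} \left(-708\right) = \sqrt{49} \left(-708\right) = 7 \left(-708\right) = -4956$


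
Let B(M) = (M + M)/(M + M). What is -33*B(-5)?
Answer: -33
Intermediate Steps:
B(M) = 1 (B(M) = (2*M)/((2*M)) = (2*M)*(1/(2*M)) = 1)
-33*B(-5) = -33*1 = -33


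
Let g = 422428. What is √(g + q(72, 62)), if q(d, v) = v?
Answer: √422490 ≈ 649.99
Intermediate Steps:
√(g + q(72, 62)) = √(422428 + 62) = √422490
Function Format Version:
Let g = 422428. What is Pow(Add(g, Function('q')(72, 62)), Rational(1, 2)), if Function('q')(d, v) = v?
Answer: Pow(422490, Rational(1, 2)) ≈ 649.99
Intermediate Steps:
Pow(Add(g, Function('q')(72, 62)), Rational(1, 2)) = Pow(Add(422428, 62), Rational(1, 2)) = Pow(422490, Rational(1, 2))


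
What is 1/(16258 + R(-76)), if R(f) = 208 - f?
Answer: 1/16542 ≈ 6.0452e-5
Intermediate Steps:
1/(16258 + R(-76)) = 1/(16258 + (208 - 1*(-76))) = 1/(16258 + (208 + 76)) = 1/(16258 + 284) = 1/16542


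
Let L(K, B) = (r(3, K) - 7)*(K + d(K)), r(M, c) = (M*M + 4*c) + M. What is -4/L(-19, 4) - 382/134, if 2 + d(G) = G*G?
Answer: -1152618/404345 ≈ -2.8506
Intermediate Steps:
r(M, c) = M + M² + 4*c (r(M, c) = (M² + 4*c) + M = M + M² + 4*c)
d(G) = -2 + G² (d(G) = -2 + G*G = -2 + G²)
L(K, B) = (5 + 4*K)*(-2 + K + K²) (L(K, B) = ((3 + 3² + 4*K) - 7)*(K + (-2 + K²)) = ((3 + 9 + 4*K) - 7)*(-2 + K + K²) = ((12 + 4*K) - 7)*(-2 + K + K²) = (5 + 4*K)*(-2 + K + K²))
-4/L(-19, 4) - 382/134 = -4/(-10 - 3*(-19) + 4*(-19)³ + 9*(-19)²) - 382/134 = -4/(-10 + 57 + 4*(-6859) + 9*361) - 382*1/134 = -4/(-10 + 57 - 27436 + 3249) - 191/67 = -4/(-24140) - 191/67 = -4*(-1/24140) - 191/67 = 1/6035 - 191/67 = -1152618/404345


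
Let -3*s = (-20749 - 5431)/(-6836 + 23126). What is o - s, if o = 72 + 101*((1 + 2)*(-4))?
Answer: -5573798/4887 ≈ -1140.5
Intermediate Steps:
o = -1140 (o = 72 + 101*(3*(-4)) = 72 + 101*(-12) = 72 - 1212 = -1140)
s = 2618/4887 (s = -(-20749 - 5431)/(3*(-6836 + 23126)) = -(-26180)/(3*16290) = -1/3*(-2618/1629) = 2618/4887 ≈ 0.53571)
o - s = -1140 - 1*2618/4887 = -1140 - 2618/4887 = -5573798/4887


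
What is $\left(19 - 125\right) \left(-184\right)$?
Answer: $19504$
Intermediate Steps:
$\left(19 - 125\right) \left(-184\right) = \left(-106\right) \left(-184\right) = 19504$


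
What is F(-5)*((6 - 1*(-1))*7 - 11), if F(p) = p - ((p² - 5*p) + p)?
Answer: -1900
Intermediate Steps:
F(p) = -p² + 5*p (F(p) = p - (p² - 4*p) = p + (-p² + 4*p) = -p² + 5*p)
F(-5)*((6 - 1*(-1))*7 - 11) = (-5*(5 - 1*(-5)))*((6 - 1*(-1))*7 - 11) = (-5*(5 + 5))*((6 + 1)*7 - 11) = (-5*10)*(7*7 - 11) = -50*(49 - 11) = -50*38 = -1900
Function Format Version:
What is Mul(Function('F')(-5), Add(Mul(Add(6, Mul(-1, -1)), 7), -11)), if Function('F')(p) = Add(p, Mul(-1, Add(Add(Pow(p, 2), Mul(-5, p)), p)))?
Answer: -1900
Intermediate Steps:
Function('F')(p) = Add(Mul(-1, Pow(p, 2)), Mul(5, p)) (Function('F')(p) = Add(p, Mul(-1, Add(Pow(p, 2), Mul(-4, p)))) = Add(p, Add(Mul(-1, Pow(p, 2)), Mul(4, p))) = Add(Mul(-1, Pow(p, 2)), Mul(5, p)))
Mul(Function('F')(-5), Add(Mul(Add(6, Mul(-1, -1)), 7), -11)) = Mul(Mul(-5, Add(5, Mul(-1, -5))), Add(Mul(Add(6, Mul(-1, -1)), 7), -11)) = Mul(Mul(-5, Add(5, 5)), Add(Mul(Add(6, 1), 7), -11)) = Mul(Mul(-5, 10), Add(Mul(7, 7), -11)) = Mul(-50, Add(49, -11)) = Mul(-50, 38) = -1900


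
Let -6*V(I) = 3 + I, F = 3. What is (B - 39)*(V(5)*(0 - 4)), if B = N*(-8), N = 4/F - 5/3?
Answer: -1744/9 ≈ -193.78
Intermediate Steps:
V(I) = -½ - I/6 (V(I) = -(3 + I)/6 = -½ - I/6)
N = -⅓ (N = 4/3 - 5/3 = -⅓ ≈ -0.33333)
B = 8/3 (B = -⅓*(-8) = 8/3 ≈ 2.6667)
(B - 39)*(V(5)*(0 - 4)) = (8/3 - 39)*((-½ - ⅙*5)*(0 - 4)) = -109*(-½ - ⅚)*(-4)/3 = -(-436)*(-4)/9 = -109/3*16/3 = -1744/9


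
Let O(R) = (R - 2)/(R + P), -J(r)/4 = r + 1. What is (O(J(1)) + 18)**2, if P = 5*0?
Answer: 5929/16 ≈ 370.56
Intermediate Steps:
P = 0
J(r) = -4 - 4*r (J(r) = -4*(r + 1) = -4*(1 + r) = -4 - 4*r)
O(R) = (-2 + R)/R (O(R) = (R - 2)/(R + 0) = (-2 + R)/R)
(O(J(1)) + 18)**2 = ((-2 + (-4 - 4*1))/(-4 - 4*1) + 18)**2 = ((-2 + (-4 - 4))/(-4 - 4) + 18)**2 = ((-2 - 8)/(-8) + 18)**2 = (-1/8*(-10) + 18)**2 = (5/4 + 18)**2 = (77/4)**2 = 5929/16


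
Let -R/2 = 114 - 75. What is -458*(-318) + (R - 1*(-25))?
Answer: 145591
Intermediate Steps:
R = -78 (R = -2*(114 - 75) = -2*39 = -78)
-458*(-318) + (R - 1*(-25)) = -458*(-318) + (-78 - 1*(-25)) = 145644 + (-78 + 25) = 145644 - 53 = 145591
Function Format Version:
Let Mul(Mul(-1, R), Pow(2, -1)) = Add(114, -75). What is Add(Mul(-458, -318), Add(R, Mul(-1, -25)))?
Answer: 145591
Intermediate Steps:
R = -78 (R = Mul(-2, Add(114, -75)) = Mul(-2, 39) = -78)
Add(Mul(-458, -318), Add(R, Mul(-1, -25))) = Add(Mul(-458, -318), Add(-78, Mul(-1, -25))) = Add(145644, Add(-78, 25)) = Add(145644, -53) = 145591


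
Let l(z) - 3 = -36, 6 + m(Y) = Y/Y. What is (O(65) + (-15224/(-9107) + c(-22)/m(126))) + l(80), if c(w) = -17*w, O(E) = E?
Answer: -1872778/45535 ≈ -41.128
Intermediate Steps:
m(Y) = -5 (m(Y) = -6 + Y/Y = -6 + 1 = -5)
l(z) = -33 (l(z) = 3 - 36 = -33)
(O(65) + (-15224/(-9107) + c(-22)/m(126))) + l(80) = (65 + (-15224/(-9107) - 17*(-22)/(-5))) - 33 = (65 + (-15224*(-1/9107) + 374*(-⅕))) - 33 = (65 + (15224/9107 - 374/5)) - 33 = (65 - 3329898/45535) - 33 = -370123/45535 - 33 = -1872778/45535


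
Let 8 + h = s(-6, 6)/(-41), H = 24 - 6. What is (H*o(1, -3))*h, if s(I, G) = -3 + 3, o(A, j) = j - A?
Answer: 576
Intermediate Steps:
s(I, G) = 0
H = 18
h = -8 (h = -8 + 0/(-41) = -8 + 0*(-1/41) = -8 + 0 = -8)
(H*o(1, -3))*h = (18*(-3 - 1*1))*(-8) = (18*(-3 - 1))*(-8) = (18*(-4))*(-8) = -72*(-8) = 576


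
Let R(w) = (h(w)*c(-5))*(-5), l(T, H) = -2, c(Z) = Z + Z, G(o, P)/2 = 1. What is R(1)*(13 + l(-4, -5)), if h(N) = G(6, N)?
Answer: 1100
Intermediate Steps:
G(o, P) = 2 (G(o, P) = 2*1 = 2)
c(Z) = 2*Z
h(N) = 2
R(w) = 100 (R(w) = (2*(2*(-5)))*(-5) = (2*(-10))*(-5) = -20*(-5) = 100)
R(1)*(13 + l(-4, -5)) = 100*(13 - 2) = 100*11 = 1100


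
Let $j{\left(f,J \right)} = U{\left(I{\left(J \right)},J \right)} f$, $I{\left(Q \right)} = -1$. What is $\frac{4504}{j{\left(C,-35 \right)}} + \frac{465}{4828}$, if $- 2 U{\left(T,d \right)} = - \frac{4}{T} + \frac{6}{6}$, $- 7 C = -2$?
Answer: $- \frac{152214859}{24140} \approx -6305.5$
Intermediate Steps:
$C = \frac{2}{7}$ ($C = \left(- \frac{1}{7}\right) \left(-2\right) = \frac{2}{7} \approx 0.28571$)
$U{\left(T,d \right)} = - \frac{1}{2} + \frac{2}{T}$ ($U{\left(T,d \right)} = - \frac{- \frac{4}{T} + \frac{6}{6}}{2} = - \frac{- \frac{4}{T} + 6 \cdot \frac{1}{6}}{2} = - \frac{- \frac{4}{T} + 1}{2} = - \frac{1 - \frac{4}{T}}{2} = - \frac{1}{2} + \frac{2}{T}$)
$j{\left(f,J \right)} = - \frac{5 f}{2}$ ($j{\left(f,J \right)} = \frac{4 - -1}{2 \left(-1\right)} f = \frac{1}{2} \left(-1\right) \left(4 + 1\right) f = \frac{1}{2} \left(-1\right) 5 f = - \frac{5 f}{2}$)
$\frac{4504}{j{\left(C,-35 \right)}} + \frac{465}{4828} = \frac{4504}{\left(- \frac{5}{2}\right) \frac{2}{7}} + \frac{465}{4828} = \frac{4504}{- \frac{5}{7}} + 465 \cdot \frac{1}{4828} = 4504 \left(- \frac{7}{5}\right) + \frac{465}{4828} = - \frac{31528}{5} + \frac{465}{4828} = - \frac{152214859}{24140}$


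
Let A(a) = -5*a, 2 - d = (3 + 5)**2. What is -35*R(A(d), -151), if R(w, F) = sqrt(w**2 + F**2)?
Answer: -35*sqrt(118901) ≈ -12069.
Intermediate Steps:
d = -62 (d = 2 - (3 + 5)**2 = 2 - 1*8**2 = 2 - 1*64 = 2 - 64 = -62)
R(w, F) = sqrt(F**2 + w**2)
-35*R(A(d), -151) = -35*sqrt((-151)**2 + (-5*(-62))**2) = -35*sqrt(22801 + 310**2) = -35*sqrt(22801 + 96100) = -35*sqrt(118901)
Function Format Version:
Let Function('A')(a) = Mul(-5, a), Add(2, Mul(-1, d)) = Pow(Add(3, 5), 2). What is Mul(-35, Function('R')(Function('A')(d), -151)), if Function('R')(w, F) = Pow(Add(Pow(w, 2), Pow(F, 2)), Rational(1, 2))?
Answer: Mul(-35, Pow(118901, Rational(1, 2))) ≈ -12069.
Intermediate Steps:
d = -62 (d = Add(2, Mul(-1, Pow(Add(3, 5), 2))) = Add(2, Mul(-1, Pow(8, 2))) = Add(2, Mul(-1, 64)) = Add(2, -64) = -62)
Function('R')(w, F) = Pow(Add(Pow(F, 2), Pow(w, 2)), Rational(1, 2))
Mul(-35, Function('R')(Function('A')(d), -151)) = Mul(-35, Pow(Add(Pow(-151, 2), Pow(Mul(-5, -62), 2)), Rational(1, 2))) = Mul(-35, Pow(Add(22801, Pow(310, 2)), Rational(1, 2))) = Mul(-35, Pow(Add(22801, 96100), Rational(1, 2))) = Mul(-35, Pow(118901, Rational(1, 2)))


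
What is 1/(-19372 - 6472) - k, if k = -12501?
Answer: 323075843/25844 ≈ 12501.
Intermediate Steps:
1/(-19372 - 6472) - k = 1/(-19372 - 6472) - 1*(-12501) = 1/(-25844) + 12501 = -1/25844 + 12501 = 323075843/25844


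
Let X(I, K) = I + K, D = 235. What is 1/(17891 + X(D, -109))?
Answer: 1/18017 ≈ 5.5503e-5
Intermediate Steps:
1/(17891 + X(D, -109)) = 1/(17891 + (235 - 109)) = 1/(17891 + 126) = 1/18017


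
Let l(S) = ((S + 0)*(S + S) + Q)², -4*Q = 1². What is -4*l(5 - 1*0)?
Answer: -39601/4 ≈ -9900.3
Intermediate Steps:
Q = -¼ (Q = -¼*1² = -¼*1 = -¼ ≈ -0.25000)
l(S) = (-¼ + 2*S²)² (l(S) = ((S + 0)*(S + S) - ¼)² = (S*(2*S) - ¼)² = (2*S² - ¼)² = (-¼ + 2*S²)²)
-4*l(5 - 1*0) = -(-1 + 8*(5 - 1*0)²)²/4 = -(-1 + 8*(5 + 0)²)²/4 = -(-1 + 8*5²)²/4 = -(-1 + 8*25)²/4 = -(-1 + 200)²/4 = -199²/4 = -39601/4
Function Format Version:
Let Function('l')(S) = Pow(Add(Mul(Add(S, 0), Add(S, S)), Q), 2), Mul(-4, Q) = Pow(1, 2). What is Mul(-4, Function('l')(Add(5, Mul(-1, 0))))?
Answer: Rational(-39601, 4) ≈ -9900.3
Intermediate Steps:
Q = Rational(-1, 4) (Q = Mul(Rational(-1, 4), Pow(1, 2)) = Mul(Rational(-1, 4), 1) = Rational(-1, 4) ≈ -0.25000)
Function('l')(S) = Pow(Add(Rational(-1, 4), Mul(2, Pow(S, 2))), 2) (Function('l')(S) = Pow(Add(Mul(Add(S, 0), Add(S, S)), Rational(-1, 4)), 2) = Pow(Add(Mul(S, Mul(2, S)), Rational(-1, 4)), 2) = Pow(Add(Mul(2, Pow(S, 2)), Rational(-1, 4)), 2) = Pow(Add(Rational(-1, 4), Mul(2, Pow(S, 2))), 2))
Mul(-4, Function('l')(Add(5, Mul(-1, 0)))) = Mul(-4, Mul(Rational(1, 16), Pow(Add(-1, Mul(8, Pow(Add(5, Mul(-1, 0)), 2))), 2))) = Mul(-4, Mul(Rational(1, 16), Pow(Add(-1, Mul(8, Pow(Add(5, 0), 2))), 2))) = Mul(-4, Mul(Rational(1, 16), Pow(Add(-1, Mul(8, Pow(5, 2))), 2))) = Mul(-4, Mul(Rational(1, 16), Pow(Add(-1, Mul(8, 25)), 2))) = Mul(-4, Mul(Rational(1, 16), Pow(Add(-1, 200), 2))) = Mul(-4, Mul(Rational(1, 16), Pow(199, 2))) = Mul(-4, Mul(Rational(1, 16), 39601)) = Mul(-4, Rational(39601, 16)) = Rational(-39601, 4)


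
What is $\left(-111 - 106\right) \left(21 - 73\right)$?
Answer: $11284$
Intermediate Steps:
$\left(-111 - 106\right) \left(21 - 73\right) = - 217 \left(21 - 73\right) = \left(-217\right) \left(-52\right) = 11284$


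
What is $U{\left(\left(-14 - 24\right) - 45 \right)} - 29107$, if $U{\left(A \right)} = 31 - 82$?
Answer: $-29158$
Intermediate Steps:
$U{\left(A \right)} = -51$ ($U{\left(A \right)} = 31 - 82 = -51$)
$U{\left(\left(-14 - 24\right) - 45 \right)} - 29107 = -51 - 29107 = -29158$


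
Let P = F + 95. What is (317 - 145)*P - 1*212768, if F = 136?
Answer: -173036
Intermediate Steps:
P = 231 (P = 136 + 95 = 231)
(317 - 145)*P - 1*212768 = (317 - 145)*231 - 1*212768 = 172*231 - 212768 = 39732 - 212768 = -173036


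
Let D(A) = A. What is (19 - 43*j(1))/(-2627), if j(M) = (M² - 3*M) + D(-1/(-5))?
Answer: -482/13135 ≈ -0.036696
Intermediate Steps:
j(M) = ⅕ + M² - 3*M (j(M) = (M² - 3*M) - 1/(-5) = (M² - 3*M) - 1*(-⅕) = (M² - 3*M) + ⅕ = ⅕ + M² - 3*M)
(19 - 43*j(1))/(-2627) = (19 - 43*(⅕ + 1² - 3*1))/(-2627) = (19 - 43*(⅕ + 1 - 3))*(-1/2627) = (19 - 43*(-9/5))*(-1/2627) = (19 + 387/5)*(-1/2627) = (482/5)*(-1/2627) = -482/13135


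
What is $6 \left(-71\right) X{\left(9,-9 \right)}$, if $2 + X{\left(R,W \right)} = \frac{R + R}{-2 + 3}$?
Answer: $-6816$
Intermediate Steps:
$X{\left(R,W \right)} = -2 + 2 R$ ($X{\left(R,W \right)} = -2 + \frac{R + R}{-2 + 3} = -2 + \frac{2 R}{1} = -2 + 2 R 1 = -2 + 2 R$)
$6 \left(-71\right) X{\left(9,-9 \right)} = 6 \left(-71\right) \left(-2 + 2 \cdot 9\right) = - 426 \left(-2 + 18\right) = \left(-426\right) 16 = -6816$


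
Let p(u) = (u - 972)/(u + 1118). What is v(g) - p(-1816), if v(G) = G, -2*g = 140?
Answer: -25824/349 ≈ -73.994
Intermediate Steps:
g = -70 (g = -1/2*140 = -70)
p(u) = (-972 + u)/(1118 + u)
v(g) - p(-1816) = -70 - (-972 - 1816)/(1118 - 1816) = -70 - (-2788)/(-698) = -70 - (-1)*(-2788)/698 = -70 - 1*1394/349 = -70 - 1394/349 = -25824/349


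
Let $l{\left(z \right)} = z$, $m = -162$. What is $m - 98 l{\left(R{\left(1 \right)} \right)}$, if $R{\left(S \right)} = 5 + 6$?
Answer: $-1240$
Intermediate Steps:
$R{\left(S \right)} = 11$
$m - 98 l{\left(R{\left(1 \right)} \right)} = -162 - 1078 = -1240$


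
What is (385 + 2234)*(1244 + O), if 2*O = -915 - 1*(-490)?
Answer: 5402997/2 ≈ 2.7015e+6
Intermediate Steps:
O = -425/2 (O = (-915 - 1*(-490))/2 = (-915 + 490)/2 = (½)*(-425) = -425/2 ≈ -212.50)
(385 + 2234)*(1244 + O) = (385 + 2234)*(1244 - 425/2) = 2619*(2063/2) = 5402997/2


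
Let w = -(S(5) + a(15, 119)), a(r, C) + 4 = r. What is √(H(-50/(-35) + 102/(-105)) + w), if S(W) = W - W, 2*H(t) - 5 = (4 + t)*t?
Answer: I*√36658/70 ≈ 2.7352*I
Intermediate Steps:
H(t) = 5/2 + t*(4 + t)/2 (H(t) = 5/2 + ((4 + t)*t)/2 = 5/2 + (t*(4 + t))/2 = 5/2 + t*(4 + t)/2)
a(r, C) = -4 + r
S(W) = 0
w = -11 (w = -(0 + (-4 + 15)) = -(0 + 11) = -1*11 = -11)
√(H(-50/(-35) + 102/(-105)) + w) = √((5/2 + (-50/(-35) + 102/(-105))²/2 + 2*(-50/(-35) + 102/(-105))) - 11) = √((5/2 + (-50*(-1/35) + 102*(-1/105))²/2 + 2*(-50*(-1/35) + 102*(-1/105))) - 11) = √((5/2 + (10/7 - 34/35)²/2 + 2*(10/7 - 34/35)) - 11) = √((5/2 + (16/35)²/2 + 2*(16/35)) - 11) = √((5/2 + (½)*(256/1225) + 32/35) - 11) = √((5/2 + 128/1225 + 32/35) - 11) = √(8621/2450 - 11) = √(-18329/2450) = I*√36658/70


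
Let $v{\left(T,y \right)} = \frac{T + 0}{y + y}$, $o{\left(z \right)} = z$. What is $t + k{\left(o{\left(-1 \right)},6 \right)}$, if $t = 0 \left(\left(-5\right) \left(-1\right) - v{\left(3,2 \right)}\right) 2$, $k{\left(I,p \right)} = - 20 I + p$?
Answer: $26$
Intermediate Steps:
$v{\left(T,y \right)} = \frac{T}{2 y}$
$k{\left(I,p \right)} = p - 20 I$
$t = 0$ ($t = 0 \left(\left(-5\right) \left(-1\right) - \frac{1}{2} \cdot 3 \cdot \frac{1}{2}\right) 2 = 0 \left(5 - \frac{1}{2} \cdot 3 \cdot \frac{1}{2}\right) 2 = 0 \left(5 - \frac{3}{4}\right) 2 = 0 \cdot \frac{17}{4} \cdot 2 = 0 \cdot 2 = 0$)
$t + k{\left(o{\left(-1 \right)},6 \right)} = 0 + \left(6 - -20\right) = 0 + \left(6 + 20\right) = 0 + 26 = 26$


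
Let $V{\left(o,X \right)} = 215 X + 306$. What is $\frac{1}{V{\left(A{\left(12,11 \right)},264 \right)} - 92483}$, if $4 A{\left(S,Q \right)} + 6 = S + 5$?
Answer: $- \frac{1}{35417} \approx -2.8235 \cdot 10^{-5}$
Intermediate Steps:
$A{\left(S,Q \right)} = - \frac{1}{4} + \frac{S}{4}$ ($A{\left(S,Q \right)} = - \frac{3}{2} + \frac{S + 5}{4} = - \frac{3}{2} + \frac{5 + S}{4} = - \frac{3}{2} + \left(\frac{5}{4} + \frac{S}{4}\right) = - \frac{1}{4} + \frac{S}{4}$)
$V{\left(o,X \right)} = 306 + 215 X$
$\frac{1}{V{\left(A{\left(12,11 \right)},264 \right)} - 92483} = \frac{1}{\left(306 + 215 \cdot 264\right) - 92483} = \frac{1}{\left(306 + 56760\right) - 92483} = \frac{1}{57066 - 92483} = \frac{1}{-35417} = - \frac{1}{35417}$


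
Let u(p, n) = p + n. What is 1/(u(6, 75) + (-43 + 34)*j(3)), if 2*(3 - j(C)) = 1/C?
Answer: 2/111 ≈ 0.018018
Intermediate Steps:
j(C) = 3 - 1/(2*C)
u(p, n) = n + p
1/(u(6, 75) + (-43 + 34)*j(3)) = 1/((75 + 6) + (-43 + 34)*(3 - ½/3)) = 1/(81 - 9*(3 - ½*⅓)) = 1/(81 - 9*(3 - ⅙)) = 1/(81 - 9*17/6) = 1/(81 - 51/2) = 1/(111/2) = 2/111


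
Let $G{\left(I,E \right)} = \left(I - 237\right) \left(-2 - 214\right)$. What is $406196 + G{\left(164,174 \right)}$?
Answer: $421964$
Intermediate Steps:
$G{\left(I,E \right)} = 51192 - 216 I$ ($G{\left(I,E \right)} = \left(-237 + I\right) \left(-216\right) = 51192 - 216 I$)
$406196 + G{\left(164,174 \right)} = 406196 + \left(51192 - 35424\right) = 406196 + 15768 = 421964$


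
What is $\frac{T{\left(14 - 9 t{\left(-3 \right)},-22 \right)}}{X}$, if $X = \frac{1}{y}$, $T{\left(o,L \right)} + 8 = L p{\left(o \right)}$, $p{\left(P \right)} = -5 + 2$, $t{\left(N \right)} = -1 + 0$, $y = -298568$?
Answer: $-17316944$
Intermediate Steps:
$t{\left(N \right)} = -1$
$p{\left(P \right)} = -3$
$T{\left(o,L \right)} = -8 - 3 L$ ($T{\left(o,L \right)} = -8 + L \left(-3\right) = -8 - 3 L$)
$X = - \frac{1}{298568}$ ($X = \frac{1}{-298568} = - \frac{1}{298568} \approx -3.3493 \cdot 10^{-6}$)
$\frac{T{\left(14 - 9 t{\left(-3 \right)},-22 \right)}}{X} = \frac{-8 - -66}{- \frac{1}{298568}} = \left(-8 + 66\right) \left(-298568\right) = 58 \left(-298568\right) = -17316944$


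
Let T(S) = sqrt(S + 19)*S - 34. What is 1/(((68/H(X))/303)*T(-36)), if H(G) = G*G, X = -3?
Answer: -2727/46376 + 24543*I*sqrt(17)/394196 ≈ -0.058802 + 0.25671*I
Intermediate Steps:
H(G) = G**2
T(S) = -34 + S*sqrt(19 + S) (T(S) = sqrt(19 + S)*S - 34 = S*sqrt(19 + S) - 34 = -34 + S*sqrt(19 + S))
1/(((68/H(X))/303)*T(-36)) = 1/(((68/((-3)**2))/303)*(-34 - 36*sqrt(19 - 36))) = 1/(((68/9)*(1/303))*(-34 - 36*I*sqrt(17))) = 1/(68*(-34 - 36*I*sqrt(17))/2727) = 1/(-2312/2727 - 272*I*sqrt(17)/303)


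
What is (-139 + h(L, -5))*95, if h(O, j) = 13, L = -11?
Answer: -11970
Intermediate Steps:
(-139 + h(L, -5))*95 = (-139 + 13)*95 = -126*95 = -11970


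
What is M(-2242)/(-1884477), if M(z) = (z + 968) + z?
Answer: 1172/628159 ≈ 0.0018658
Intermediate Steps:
M(z) = 968 + 2*z (M(z) = (968 + z) + z = 968 + 2*z)
M(-2242)/(-1884477) = (968 + 2*(-2242))/(-1884477) = (968 - 4484)*(-1/1884477) = -3516*(-1/1884477) = 1172/628159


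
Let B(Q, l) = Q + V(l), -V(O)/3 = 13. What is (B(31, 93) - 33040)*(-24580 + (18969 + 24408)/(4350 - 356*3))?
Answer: 444100031964/547 ≈ 8.1188e+8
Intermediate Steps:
V(O) = -39 (V(O) = -3*13 = -39)
B(Q, l) = -39 + Q (B(Q, l) = Q - 39 = -39 + Q)
(B(31, 93) - 33040)*(-24580 + (18969 + 24408)/(4350 - 356*3)) = ((-39 + 31) - 33040)*(-24580 + (18969 + 24408)/(4350 - 356*3)) = (-8 - 33040)*(-24580 + 43377/(4350 - 1068)) = -33048*(-24580 + 43377/3282) = -33048*(-24580 + 43377*(1/3282)) = -33048*(-24580 + 14459/1094) = -33048*(-26876061/1094) = 444100031964/547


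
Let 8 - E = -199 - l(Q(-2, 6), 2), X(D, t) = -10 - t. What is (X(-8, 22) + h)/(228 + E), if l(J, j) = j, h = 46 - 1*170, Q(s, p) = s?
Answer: -156/437 ≈ -0.35698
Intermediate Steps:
h = -124 (h = 46 - 170 = -124)
E = 209 (E = 8 - (-199 - 1*2) = 8 - (-199 - 2) = 8 - 1*(-201) = 8 + 201 = 209)
(X(-8, 22) + h)/(228 + E) = ((-10 - 1*22) - 124)/(228 + 209) = ((-10 - 22) - 124)/437 = (-32 - 124)*(1/437) = -156*1/437 = -156/437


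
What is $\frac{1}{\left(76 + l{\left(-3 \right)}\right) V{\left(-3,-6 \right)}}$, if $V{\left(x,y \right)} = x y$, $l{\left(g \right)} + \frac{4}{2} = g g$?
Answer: $\frac{1}{1494} \approx 0.00066934$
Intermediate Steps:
$l{\left(g \right)} = -2 + g^{2}$ ($l{\left(g \right)} = -2 + g g = -2 + g^{2}$)
$\frac{1}{\left(76 + l{\left(-3 \right)}\right) V{\left(-3,-6 \right)}} = \frac{1}{\left(76 - \left(2 - \left(-3\right)^{2}\right)\right) \left(\left(-3\right) \left(-6\right)\right)} = \frac{1}{\left(76 + \left(-2 + 9\right)\right) 18} = \frac{1}{\left(76 + 7\right) 18} = \frac{1}{83 \cdot 18} = \frac{1}{1494}$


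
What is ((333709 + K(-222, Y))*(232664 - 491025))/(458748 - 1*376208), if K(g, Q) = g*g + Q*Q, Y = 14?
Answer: -99001093229/82540 ≈ -1.1994e+6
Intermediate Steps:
K(g, Q) = Q² + g² (K(g, Q) = g² + Q² = Q² + g²)
((333709 + K(-222, Y))*(232664 - 491025))/(458748 - 1*376208) = ((333709 + (14² + (-222)²))*(232664 - 491025))/(458748 - 1*376208) = ((333709 + (196 + 49284))*(-258361))/(458748 - 376208) = ((333709 + 49480)*(-258361))/82540 = (383189*(-258361))*(1/82540) = -99001093229*1/82540 = -99001093229/82540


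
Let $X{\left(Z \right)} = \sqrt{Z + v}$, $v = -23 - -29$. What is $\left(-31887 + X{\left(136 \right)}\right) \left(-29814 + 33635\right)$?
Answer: $-121840227 + 3821 \sqrt{142} \approx -1.2179 \cdot 10^{8}$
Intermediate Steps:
$v = 6$ ($v = -23 + 29 = 6$)
$X{\left(Z \right)} = \sqrt{6 + Z}$ ($X{\left(Z \right)} = \sqrt{Z + 6} = \sqrt{6 + Z}$)
$\left(-31887 + X{\left(136 \right)}\right) \left(-29814 + 33635\right) = \left(-31887 + \sqrt{6 + 136}\right) \left(-29814 + 33635\right) = \left(-31887 + \sqrt{142}\right) 3821 = -121840227 + 3821 \sqrt{142}$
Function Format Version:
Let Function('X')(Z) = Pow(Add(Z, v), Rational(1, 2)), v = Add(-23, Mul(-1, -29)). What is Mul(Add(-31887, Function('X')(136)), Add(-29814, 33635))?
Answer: Add(-121840227, Mul(3821, Pow(142, Rational(1, 2)))) ≈ -1.2179e+8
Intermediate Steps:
v = 6 (v = Add(-23, 29) = 6)
Function('X')(Z) = Pow(Add(6, Z), Rational(1, 2)) (Function('X')(Z) = Pow(Add(Z, 6), Rational(1, 2)) = Pow(Add(6, Z), Rational(1, 2)))
Mul(Add(-31887, Function('X')(136)), Add(-29814, 33635)) = Mul(Add(-31887, Pow(Add(6, 136), Rational(1, 2))), Add(-29814, 33635)) = Mul(Add(-31887, Pow(142, Rational(1, 2))), 3821) = Add(-121840227, Mul(3821, Pow(142, Rational(1, 2))))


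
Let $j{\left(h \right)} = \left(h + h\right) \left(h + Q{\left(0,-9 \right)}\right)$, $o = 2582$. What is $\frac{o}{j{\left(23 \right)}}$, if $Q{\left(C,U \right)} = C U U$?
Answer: $\frac{1291}{529} \approx 2.4405$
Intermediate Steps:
$Q{\left(C,U \right)} = C U^{2}$
$j{\left(h \right)} = 2 h^{2}$ ($j{\left(h \right)} = \left(h + h\right) \left(h + 0 \left(-9\right)^{2}\right) = 2 h \left(h + 0 \cdot 81\right) = 2 h \left(h + 0\right) = 2 h h = 2 h^{2}$)
$\frac{o}{j{\left(23 \right)}} = \frac{2582}{2 \cdot 23^{2}} = \frac{2582}{2 \cdot 529} = \frac{2582}{1058} = 2582 \cdot \frac{1}{1058} = \frac{1291}{529}$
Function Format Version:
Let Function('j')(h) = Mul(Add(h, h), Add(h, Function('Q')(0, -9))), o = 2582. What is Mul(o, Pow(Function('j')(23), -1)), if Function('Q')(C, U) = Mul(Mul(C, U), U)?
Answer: Rational(1291, 529) ≈ 2.4405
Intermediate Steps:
Function('Q')(C, U) = Mul(C, Pow(U, 2))
Function('j')(h) = Mul(2, Pow(h, 2)) (Function('j')(h) = Mul(Add(h, h), Add(h, Mul(0, Pow(-9, 2)))) = Mul(Mul(2, h), Add(h, Mul(0, 81))) = Mul(Mul(2, h), Add(h, 0)) = Mul(Mul(2, h), h) = Mul(2, Pow(h, 2)))
Mul(o, Pow(Function('j')(23), -1)) = Mul(2582, Pow(Mul(2, Pow(23, 2)), -1)) = Mul(2582, Pow(Mul(2, 529), -1)) = Mul(2582, Pow(1058, -1)) = Mul(2582, Rational(1, 1058)) = Rational(1291, 529)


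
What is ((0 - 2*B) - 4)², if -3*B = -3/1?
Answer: 36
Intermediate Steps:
B = 1 (B = -(-1)/1 = -(-1) = -⅓*(-3) = 1)
((0 - 2*B) - 4)² = ((0 - 2*1) - 4)² = ((0 - 2) - 4)² = (-2 - 4)² = (-6)² = 36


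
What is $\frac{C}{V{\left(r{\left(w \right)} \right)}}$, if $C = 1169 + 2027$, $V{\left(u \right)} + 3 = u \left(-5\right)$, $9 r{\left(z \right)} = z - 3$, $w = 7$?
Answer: $-612$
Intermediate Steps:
$r{\left(z \right)} = - \frac{1}{3} + \frac{z}{9}$ ($r{\left(z \right)} = \frac{z - 3}{9} = \frac{-3 + z}{9} = - \frac{1}{3} + \frac{z}{9}$)
$V{\left(u \right)} = -3 - 5 u$ ($V{\left(u \right)} = -3 + u \left(-5\right) = -3 - 5 u$)
$C = 3196$
$\frac{C}{V{\left(r{\left(w \right)} \right)}} = \frac{3196}{-3 - 5 \left(- \frac{1}{3} + \frac{1}{9} \cdot 7\right)} = \frac{3196}{-3 - 5 \left(- \frac{1}{3} + \frac{7}{9}\right)} = \frac{3196}{-3 - \frac{20}{9}} = \frac{3196}{- \frac{47}{9}} = 3196 \left(- \frac{9}{47}\right) = -612$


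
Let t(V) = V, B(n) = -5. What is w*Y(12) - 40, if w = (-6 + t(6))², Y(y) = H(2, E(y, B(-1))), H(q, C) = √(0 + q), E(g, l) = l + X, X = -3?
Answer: -40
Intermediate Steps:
E(g, l) = -3 + l (E(g, l) = l - 3 = -3 + l)
H(q, C) = √q
Y(y) = √2
w = 0 (w = (-6 + 6)² = 0² = 0)
w*Y(12) - 40 = 0*√2 - 40 = 0 - 40 = -40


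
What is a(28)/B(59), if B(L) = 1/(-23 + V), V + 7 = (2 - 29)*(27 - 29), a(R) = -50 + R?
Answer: -528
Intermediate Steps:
V = 47 (V = -7 + (2 - 29)*(27 - 29) = -7 - 27*(-2) = -7 + 54 = 47)
B(L) = 1/24 (B(L) = 1/(-23 + 47) = 1/24)
a(28)/B(59) = (-50 + 28)/(1/24) = -22*24 = -528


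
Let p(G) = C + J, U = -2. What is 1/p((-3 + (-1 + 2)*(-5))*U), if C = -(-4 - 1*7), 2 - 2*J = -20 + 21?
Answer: 2/23 ≈ 0.086957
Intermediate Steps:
J = ½ (J = 1 - (-20 + 21)/2 = 1 - ½*1 = 1 - ½ = ½ ≈ 0.50000)
C = 11 (C = -(-4 - 7) = -1*(-11) = 11)
p(G) = 23/2 (p(G) = 11 + ½ = 23/2)
1/p((-3 + (-1 + 2)*(-5))*U) = 1/(23/2) = 2/23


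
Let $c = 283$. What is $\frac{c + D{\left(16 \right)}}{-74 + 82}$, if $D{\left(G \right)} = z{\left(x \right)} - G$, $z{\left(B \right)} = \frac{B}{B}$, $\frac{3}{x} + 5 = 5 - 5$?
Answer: $\frac{67}{2} \approx 33.5$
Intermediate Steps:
$x = - \frac{3}{5}$ ($x = \frac{3}{-5 + \left(5 - 5\right)} = \frac{3}{-5 + 0} = \frac{3}{-5} = 3 \left(- \frac{1}{5}\right) = - \frac{3}{5} \approx -0.6$)
$z{\left(B \right)} = 1$
$D{\left(G \right)} = 1 - G$
$\frac{c + D{\left(16 \right)}}{-74 + 82} = \frac{283 + \left(1 - 16\right)}{-74 + 82} = \frac{283 + \left(1 - 16\right)}{8} = \left(283 - 15\right) \frac{1}{8} = 268 \cdot \frac{1}{8} = \frac{67}{2}$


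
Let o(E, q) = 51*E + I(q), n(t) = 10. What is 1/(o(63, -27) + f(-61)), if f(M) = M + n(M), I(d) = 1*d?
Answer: 1/3135 ≈ 0.00031898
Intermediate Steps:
I(d) = d
o(E, q) = q + 51*E (o(E, q) = 51*E + q = q + 51*E)
f(M) = 10 + M (f(M) = M + 10 = 10 + M)
1/(o(63, -27) + f(-61)) = 1/((-27 + 51*63) + (10 - 61)) = 1/((-27 + 3213) - 51) = 1/(3186 - 51) = 1/3135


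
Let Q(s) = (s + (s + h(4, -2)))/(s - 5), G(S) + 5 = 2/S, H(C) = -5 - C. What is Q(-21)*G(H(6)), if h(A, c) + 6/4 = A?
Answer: -4503/572 ≈ -7.8724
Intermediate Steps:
h(A, c) = -3/2 + A
G(S) = -5 + 2/S
Q(s) = (5/2 + 2*s)/(-5 + s) (Q(s) = (s + (s + (-3/2 + 4)))/(s - 5) = (s + (s + 5/2))/(-5 + s) = (s + (5/2 + s))/(-5 + s) = (5/2 + 2*s)/(-5 + s))
Q(-21)*G(H(6)) = ((5 + 4*(-21))/(2*(-5 - 21)))*(-5 + 2/(-5 - 1*6)) = ((½)*(5 - 84)/(-26))*(-5 + 2/(-5 - 6)) = ((½)*(-1/26)*(-79))*(-5 + 2/(-11)) = 79*(-5 + 2*(-1/11))/52 = 79*(-5 - 2/11)/52 = (79/52)*(-57/11) = -4503/572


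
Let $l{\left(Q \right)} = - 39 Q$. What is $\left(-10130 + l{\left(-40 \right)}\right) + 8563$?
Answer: $-7$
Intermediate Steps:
$\left(-10130 + l{\left(-40 \right)}\right) + 8563 = \left(-10130 - -1560\right) + 8563 = \left(-10130 + 1560\right) + 8563 = -8570 + 8563 = -7$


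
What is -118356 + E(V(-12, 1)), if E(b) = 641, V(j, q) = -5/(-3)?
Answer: -117715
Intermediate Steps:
V(j, q) = 5/3 (V(j, q) = -5*(-1/3) = 5/3)
-118356 + E(V(-12, 1)) = -118356 + 641 = -117715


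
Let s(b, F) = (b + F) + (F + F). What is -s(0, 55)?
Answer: -165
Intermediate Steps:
s(b, F) = b + 3*F (s(b, F) = (F + b) + 2*F = b + 3*F)
-s(0, 55) = -(0 + 3*55) = -(0 + 165) = -1*165 = -165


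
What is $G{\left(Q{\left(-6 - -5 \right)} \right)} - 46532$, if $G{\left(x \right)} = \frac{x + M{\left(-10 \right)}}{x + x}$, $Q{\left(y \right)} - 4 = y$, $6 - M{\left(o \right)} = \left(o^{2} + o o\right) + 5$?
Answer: $- \frac{139694}{3} \approx -46565.0$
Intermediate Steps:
$M{\left(o \right)} = 1 - 2 o^{2}$ ($M{\left(o \right)} = 6 - \left(\left(o^{2} + o o\right) + 5\right) = 6 - \left(\left(o^{2} + o^{2}\right) + 5\right) = 6 - \left(2 o^{2} + 5\right) = 6 - \left(5 + 2 o^{2}\right) = 1 - 2 o^{2}$)
$Q{\left(y \right)} = 4 + y$
$G{\left(x \right)} = \frac{-199 + x}{2 x}$ ($G{\left(x \right)} = \frac{x + \left(1 - 2 \left(-10\right)^{2}\right)}{x + x} = \frac{x + \left(1 - 200\right)}{2 x} = \left(x + \left(1 - 200\right)\right) \frac{1}{2 x} = \left(x - 199\right) \frac{1}{2 x} = \left(-199 + x\right) \frac{1}{2 x} = \frac{-199 + x}{2 x}$)
$G{\left(Q{\left(-6 - -5 \right)} \right)} - 46532 = \frac{-199 + \left(4 - 1\right)}{2 \left(4 - 1\right)} - 46532 = \frac{-199 + 3}{2 \cdot 3} - 46532 = \frac{1}{2} \cdot \frac{1}{3} \left(-196\right) - 46532 = - \frac{98}{3} - 46532 = - \frac{139694}{3}$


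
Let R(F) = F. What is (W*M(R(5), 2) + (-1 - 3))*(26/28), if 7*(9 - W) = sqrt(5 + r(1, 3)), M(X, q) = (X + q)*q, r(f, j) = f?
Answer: 793/7 - 13*sqrt(6)/7 ≈ 108.74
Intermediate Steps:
M(X, q) = q*(X + q)
W = 9 - sqrt(6)/7 (W = 9 - sqrt(5 + 1)/7 = 9 - sqrt(6)/7 ≈ 8.6501)
(W*M(R(5), 2) + (-1 - 3))*(26/28) = ((9 - sqrt(6)/7)*(2*(5 + 2)) + (-1 - 3))*(26/28) = ((9 - sqrt(6)/7)*(2*7) - 4)*(26*(1/28)) = ((9 - sqrt(6)/7)*14 - 4)*(13/14) = ((126 - 2*sqrt(6)) - 4)*(13/14) = (122 - 2*sqrt(6))*(13/14) = 793/7 - 13*sqrt(6)/7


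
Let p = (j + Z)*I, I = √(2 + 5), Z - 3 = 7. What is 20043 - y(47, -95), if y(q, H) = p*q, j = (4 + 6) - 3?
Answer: 20043 - 799*√7 ≈ 17929.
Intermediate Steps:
Z = 10 (Z = 3 + 7 = 10)
j = 7 (j = 10 - 3 = 7)
I = √7 ≈ 2.6458
p = 17*√7 (p = (7 + 10)*√7 = 17*√7 ≈ 44.978)
y(q, H) = 17*q*√7 (y(q, H) = (17*√7)*q = 17*q*√7)
20043 - y(47, -95) = 20043 - 17*47*√7 = 20043 - 799*√7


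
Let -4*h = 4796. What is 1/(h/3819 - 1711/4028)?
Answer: -809628/598099 ≈ -1.3537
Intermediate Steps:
h = -1199 (h = -¼*4796 = -1199)
1/(h/3819 - 1711/4028) = 1/(-1199/3819 - 1711/4028) = 1/(-598099/809628) = -809628/598099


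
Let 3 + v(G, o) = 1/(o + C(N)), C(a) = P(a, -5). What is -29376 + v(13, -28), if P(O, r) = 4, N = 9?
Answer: -705097/24 ≈ -29379.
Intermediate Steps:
C(a) = 4
v(G, o) = -3 + 1/(4 + o) (v(G, o) = -3 + 1/(o + 4) = -3 + 1/(4 + o))
-29376 + v(13, -28) = -29376 + (-11 - 3*(-28))/(4 - 28) = -29376 + (-11 + 84)/(-24) = -29376 - 1/24*73 = -29376 - 73/24 = -705097/24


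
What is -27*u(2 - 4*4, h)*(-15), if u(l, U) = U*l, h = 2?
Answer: -11340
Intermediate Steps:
-27*u(2 - 4*4, h)*(-15) = -54*(2 - 4*4)*(-15) = -54*(2 - 16)*(-15) = -54*(-14)*(-15) = -27*(-28)*(-15) = 756*(-15) = -11340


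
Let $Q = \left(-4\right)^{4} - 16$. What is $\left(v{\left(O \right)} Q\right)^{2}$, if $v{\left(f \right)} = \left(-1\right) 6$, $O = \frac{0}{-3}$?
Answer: $2073600$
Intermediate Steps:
$O = 0$ ($O = 0 \left(- \frac{1}{3}\right) = 0$)
$Q = 240$ ($Q = 256 - 16 = 240$)
$v{\left(f \right)} = -6$
$\left(v{\left(O \right)} Q\right)^{2} = \left(\left(-6\right) 240\right)^{2} = \left(-1440\right)^{2} = 2073600$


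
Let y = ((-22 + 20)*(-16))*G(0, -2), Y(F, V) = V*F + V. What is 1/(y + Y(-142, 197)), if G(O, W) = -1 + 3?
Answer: -1/27713 ≈ -3.6084e-5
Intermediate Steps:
G(O, W) = 2
Y(F, V) = V + F*V (Y(F, V) = F*V + V = V + F*V)
y = 64 (y = ((-22 + 20)*(-16))*2 = -2*(-16)*2 = 32*2 = 64)
1/(y + Y(-142, 197)) = 1/(64 + 197*(1 - 142)) = 1/(64 + 197*(-141)) = 1/(64 - 27777) = 1/(-27713) = -1/27713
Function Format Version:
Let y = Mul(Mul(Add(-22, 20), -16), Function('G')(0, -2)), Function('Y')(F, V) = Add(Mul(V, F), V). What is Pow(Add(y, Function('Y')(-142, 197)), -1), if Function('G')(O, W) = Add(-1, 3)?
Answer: Rational(-1, 27713) ≈ -3.6084e-5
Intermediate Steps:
Function('G')(O, W) = 2
Function('Y')(F, V) = Add(V, Mul(F, V)) (Function('Y')(F, V) = Add(Mul(F, V), V) = Add(V, Mul(F, V)))
y = 64 (y = Mul(Mul(Add(-22, 20), -16), 2) = Mul(Mul(-2, -16), 2) = Mul(32, 2) = 64)
Pow(Add(y, Function('Y')(-142, 197)), -1) = Pow(Add(64, Mul(197, Add(1, -142))), -1) = Pow(Add(64, Mul(197, -141)), -1) = Pow(Add(64, -27777), -1) = Pow(-27713, -1) = Rational(-1, 27713)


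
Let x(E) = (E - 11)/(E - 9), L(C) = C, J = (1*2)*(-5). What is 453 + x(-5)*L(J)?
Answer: 3091/7 ≈ 441.57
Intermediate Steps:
J = -10 (J = 2*(-5) = -10)
x(E) = (-11 + E)/(-9 + E)
453 + x(-5)*L(J) = 453 + ((-11 - 5)/(-9 - 5))*(-10) = 453 + (-16/(-14))*(-10) = 453 - 1/14*(-16)*(-10) = 453 + (8/7)*(-10) = 453 - 80/7 = 3091/7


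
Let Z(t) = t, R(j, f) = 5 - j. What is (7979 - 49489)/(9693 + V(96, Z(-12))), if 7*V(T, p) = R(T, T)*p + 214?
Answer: -290570/69157 ≈ -4.2016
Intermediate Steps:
V(T, p) = 214/7 + p*(5 - T)/7 (V(T, p) = ((5 - T)*p + 214)/7 = (p*(5 - T) + 214)/7 = (214 + p*(5 - T))/7 = 214/7 + p*(5 - T)/7)
(7979 - 49489)/(9693 + V(96, Z(-12))) = (7979 - 49489)/(9693 + (214/7 - 1/7*(-12)*(-5 + 96))) = -41510/(9693 + (214/7 - 1/7*(-12)*91)) = -41510/(9693 + (214/7 + 156)) = -41510/(9693 + 1306/7) = -41510/69157/7 = -41510*7/69157 = -290570/69157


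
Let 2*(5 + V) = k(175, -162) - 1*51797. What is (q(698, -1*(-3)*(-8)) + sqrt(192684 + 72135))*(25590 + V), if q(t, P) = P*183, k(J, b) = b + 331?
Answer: 1005768 - 229*sqrt(264819) ≈ 8.8792e+5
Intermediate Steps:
k(J, b) = 331 + b
q(t, P) = 183*P
V = -25819 (V = -5 + ((331 - 162) - 1*51797)/2 = -5 + (169 - 51797)/2 = -5 + (1/2)*(-51628) = -5 - 25814 = -25819)
(q(698, -1*(-3)*(-8)) + sqrt(192684 + 72135))*(25590 + V) = (183*(-1*(-3)*(-8)) + sqrt(192684 + 72135))*(25590 - 25819) = (183*(3*(-8)) + sqrt(264819))*(-229) = (183*(-24) + sqrt(264819))*(-229) = (-4392 + sqrt(264819))*(-229) = 1005768 - 229*sqrt(264819)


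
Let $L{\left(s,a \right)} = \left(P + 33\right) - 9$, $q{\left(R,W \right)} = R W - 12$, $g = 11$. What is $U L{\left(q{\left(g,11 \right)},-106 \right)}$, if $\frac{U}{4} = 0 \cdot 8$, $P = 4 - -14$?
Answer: $0$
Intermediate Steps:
$P = 18$ ($P = 4 + 14 = 18$)
$q{\left(R,W \right)} = -12 + R W$
$L{\left(s,a \right)} = 42$ ($L{\left(s,a \right)} = \left(18 + 33\right) - 9 = 51 - 9 = 42$)
$U = 0$ ($U = 4 \cdot 0 \cdot 8 = 4 \cdot 0 = 0$)
$U L{\left(q{\left(g,11 \right)},-106 \right)} = 0 \cdot 42 = 0$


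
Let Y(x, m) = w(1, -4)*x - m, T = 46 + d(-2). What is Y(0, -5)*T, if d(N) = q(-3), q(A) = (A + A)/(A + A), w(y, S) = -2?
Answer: 235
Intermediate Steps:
q(A) = 1 (q(A) = (2*A)/((2*A)) = (2*A)*(1/(2*A)) = 1)
d(N) = 1
T = 47 (T = 46 + 1 = 47)
Y(x, m) = -m - 2*x (Y(x, m) = -2*x - m = -m - 2*x)
Y(0, -5)*T = (-1*(-5) - 2*0)*47 = (5 + 0)*47 = 5*47 = 235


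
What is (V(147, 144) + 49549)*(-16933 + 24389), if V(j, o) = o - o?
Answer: 369437344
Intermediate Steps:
V(j, o) = 0
(V(147, 144) + 49549)*(-16933 + 24389) = (0 + 49549)*(-16933 + 24389) = 49549*7456 = 369437344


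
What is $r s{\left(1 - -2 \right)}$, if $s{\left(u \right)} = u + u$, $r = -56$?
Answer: $-336$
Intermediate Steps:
$s{\left(u \right)} = 2 u$
$r s{\left(1 - -2 \right)} = - 56 \cdot 2 \left(1 - -2\right) = - 56 \cdot 2 \left(1 + 2\right) = - 56 \cdot 2 \cdot 3 = \left(-56\right) 6 = -336$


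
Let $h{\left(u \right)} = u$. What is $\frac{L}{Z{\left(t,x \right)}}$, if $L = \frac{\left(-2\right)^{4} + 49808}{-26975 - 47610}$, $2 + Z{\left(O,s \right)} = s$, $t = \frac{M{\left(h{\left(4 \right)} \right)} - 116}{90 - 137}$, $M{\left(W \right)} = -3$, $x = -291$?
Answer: $\frac{49824}{21853405} \approx 0.0022799$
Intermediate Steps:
$t = \frac{119}{47}$ ($t = \frac{-3 - 116}{90 - 137} = - \frac{119}{-47} = \left(-119\right) \left(- \frac{1}{47}\right) = \frac{119}{47} \approx 2.5319$)
$Z{\left(O,s \right)} = -2 + s$
$L = - \frac{49824}{74585}$ ($L = \frac{16 + 49808}{-74585} = 49824 \left(- \frac{1}{74585}\right) = - \frac{49824}{74585} \approx -0.66802$)
$\frac{L}{Z{\left(t,x \right)}} = - \frac{49824}{74585 \left(-2 - 291\right)} = - \frac{49824}{74585 \left(-293\right)} = \left(- \frac{49824}{74585}\right) \left(- \frac{1}{293}\right) = \frac{49824}{21853405}$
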